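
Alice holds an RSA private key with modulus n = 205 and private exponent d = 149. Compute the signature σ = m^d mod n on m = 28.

48

m^2 ≡ 28^2 = 784 ≡ 169
m^4 ≡ 169^2 = 28561 ≡ 66
m^8 ≡ 66^2 = 4356 ≡ 51
m^16 ≡ 51^2 = 2601 ≡ 141
m^32 ≡ 141^2 = 19881 ≡ 201
m^64 ≡ 201^2 = 40401 ≡ 16
m^128 ≡ 16^2 = 256 ≡ 51
149 = 128 + 16 + 4 + 1, so m^149 ≡ 51·141·66·28 ≡ 48 (mod 205)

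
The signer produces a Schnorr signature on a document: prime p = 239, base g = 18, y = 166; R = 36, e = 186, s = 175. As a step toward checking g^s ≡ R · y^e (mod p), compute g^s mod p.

101

18^2 = 324 ≡ 85
18^4 ≡ 85^2 = 7225 ≡ 55
18^8 ≡ 55^2 = 3025 ≡ 157
18^16 ≡ 157^2 = 24649 ≡ 32
18^32 ≡ 32^2 = 1024 ≡ 68
18^64 ≡ 68^2 = 4624 ≡ 83
18^128 ≡ 83^2 = 6889 ≡ 197
175 = 128 + 32 + 8 + 4 + 2 + 1, so 18^175 ≡ 197·68·157·55·85·18 ≡ 101 (mod 239)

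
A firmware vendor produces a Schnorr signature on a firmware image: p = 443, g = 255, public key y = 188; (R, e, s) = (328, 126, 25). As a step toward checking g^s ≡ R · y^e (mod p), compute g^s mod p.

205

Squares mod 443: 255^1≡255, 255^2≡347, 255^4≡356, 255^8≡38, 255^16≡115
25 = 16 + 8 + 1, so 255^25 ≡ 115·38·255 ≡ 205 (mod 443)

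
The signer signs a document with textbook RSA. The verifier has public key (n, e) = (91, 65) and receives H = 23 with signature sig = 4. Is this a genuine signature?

genuine

sig^65 mod 91 = 23
23 = H, so the signature checks out.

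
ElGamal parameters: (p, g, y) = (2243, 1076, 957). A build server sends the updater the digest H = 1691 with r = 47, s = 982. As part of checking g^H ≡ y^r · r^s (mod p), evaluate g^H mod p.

1076^1691 mod 2243 = 657

657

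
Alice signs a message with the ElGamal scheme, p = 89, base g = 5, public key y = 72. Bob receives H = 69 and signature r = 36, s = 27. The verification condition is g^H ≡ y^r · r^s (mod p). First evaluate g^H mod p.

53

5^2 = 25
5^4 ≡ 25^2 = 625 ≡ 2
5^8 ≡ 2^2 = 4
5^16 ≡ 4^2 = 16
5^32 ≡ 16^2 = 256 ≡ 78
5^64 ≡ 78^2 = 6084 ≡ 32
69 = 64 + 4 + 1, so 5^69 ≡ 32·2·5 ≡ 53 (mod 89)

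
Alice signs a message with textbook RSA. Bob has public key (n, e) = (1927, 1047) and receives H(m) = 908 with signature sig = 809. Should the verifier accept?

accept

sig^2 ≡ 809^2 = 654481 ≡ 1228
sig^4 ≡ 1228^2 = 1507984 ≡ 1070
sig^8 ≡ 1070^2 = 1144900 ≡ 262
sig^16 ≡ 262^2 = 68644 ≡ 1199
sig^32 ≡ 1199^2 = 1437601 ≡ 59
sig^64 ≡ 59^2 = 3481 ≡ 1554
sig^128 ≡ 1554^2 = 2414916 ≡ 385
sig^256 ≡ 385^2 = 148225 ≡ 1773
sig^512 ≡ 1773^2 = 3143529 ≡ 592
sig^1024 ≡ 592^2 = 350464 ≡ 1677
1047 = 1024 + 16 + 4 + 2 + 1, so sig^1047 ≡ 1677·1199·1070·1228·809 ≡ 908 (mod 1927)
sig^1047 mod 1927 = 908 matches H(m).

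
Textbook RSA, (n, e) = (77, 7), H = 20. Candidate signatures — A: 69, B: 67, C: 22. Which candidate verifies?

A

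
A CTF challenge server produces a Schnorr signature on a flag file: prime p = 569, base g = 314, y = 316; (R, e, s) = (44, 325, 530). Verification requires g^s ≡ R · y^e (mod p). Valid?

no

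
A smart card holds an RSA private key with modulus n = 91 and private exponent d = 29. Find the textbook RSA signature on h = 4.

h^2 ≡ 4^2 = 16
h^4 ≡ 16^2 = 256 ≡ 74
h^8 ≡ 74^2 = 5476 ≡ 16
h^16 ≡ 16^2 = 256 ≡ 74
29 = 16 + 8 + 4 + 1, so h^29 ≡ 74·16·74·4 ≡ 23 (mod 91)

23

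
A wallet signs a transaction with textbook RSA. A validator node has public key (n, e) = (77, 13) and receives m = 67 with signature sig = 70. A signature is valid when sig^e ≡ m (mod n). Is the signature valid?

sig^2 ≡ 70^2 = 4900 ≡ 49
sig^4 ≡ 49^2 = 2401 ≡ 14
sig^8 ≡ 14^2 = 196 ≡ 42
13 = 8 + 4 + 1, so sig^13 ≡ 42·14·70 ≡ 42 (mod 77)
The recovered value 42 does not match the digest 67.

invalid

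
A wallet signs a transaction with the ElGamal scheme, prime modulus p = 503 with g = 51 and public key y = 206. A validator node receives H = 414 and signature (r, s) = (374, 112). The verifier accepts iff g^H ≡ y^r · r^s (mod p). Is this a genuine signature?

Left side g^H mod p:
51^2 = 2601 ≡ 86
51^4 ≡ 86^2 = 7396 ≡ 354
51^8 ≡ 354^2 = 125316 ≡ 69
51^16 ≡ 69^2 = 4761 ≡ 234
51^32 ≡ 234^2 = 54756 ≡ 432
51^64 ≡ 432^2 = 186624 ≡ 11
51^128 ≡ 11^2 = 121
51^256 ≡ 121^2 = 14641 ≡ 54
414 = 256 + 128 + 16 + 8 + 4 + 2, so 51^414 ≡ 54·121·234·69·354·86 ≡ 396 (mod 503)
Right side y^r · r^s mod p:
206^2 = 42436 ≡ 184
206^4 ≡ 184^2 = 33856 ≡ 155
206^8 ≡ 155^2 = 24025 ≡ 384
206^16 ≡ 384^2 = 147456 ≡ 77
206^32 ≡ 77^2 = 5929 ≡ 396
206^64 ≡ 396^2 = 156816 ≡ 383
206^128 ≡ 383^2 = 146689 ≡ 316
206^256 ≡ 316^2 = 99856 ≡ 262
374 = 256 + 64 + 32 + 16 + 4 + 2, so 206^374 ≡ 262·383·396·77·155·184 ≡ 78 (mod 503)
374^2 = 139876 ≡ 42
374^4 ≡ 42^2 = 1764 ≡ 255
374^8 ≡ 255^2 = 65025 ≡ 138
374^16 ≡ 138^2 = 19044 ≡ 433
374^32 ≡ 433^2 = 187489 ≡ 373
374^64 ≡ 373^2 = 139129 ≡ 301
112 = 64 + 32 + 16, so 374^112 ≡ 301·373·433 ≡ 265 (mod 503)
78·265 = 20670 ≡ 47 (mod 503)
396 ≠ 47, so verification fails.

forged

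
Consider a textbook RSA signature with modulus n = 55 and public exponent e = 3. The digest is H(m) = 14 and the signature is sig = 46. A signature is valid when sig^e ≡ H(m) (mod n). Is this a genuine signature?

sig^2 ≡ 46^2 = 2116 ≡ 26
3 = 2 + 1, so sig^3 ≡ 26·46 ≡ 41 (mod 55)
sig^3 mod 55 = 41, but H(m) = 14.

forged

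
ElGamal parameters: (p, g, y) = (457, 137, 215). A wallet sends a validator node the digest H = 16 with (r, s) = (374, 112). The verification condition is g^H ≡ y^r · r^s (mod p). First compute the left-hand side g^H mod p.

453

Squares mod 457: 137^1≡137, 137^2≡32, 137^4≡110, 137^8≡218, 137^16≡453
137^16 ≡ 453 (mod 457)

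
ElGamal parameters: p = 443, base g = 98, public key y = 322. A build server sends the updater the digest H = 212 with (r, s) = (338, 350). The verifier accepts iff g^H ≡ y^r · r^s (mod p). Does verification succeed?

passes

Left side g^H mod p:
98^212 mod 443 = 319
Right side y^r · r^s mod p:
322^338 mod 443 = 267
338^350 mod 443 = 192
267·192 = 51264 ≡ 319 (mod 443)
319 ≡ 319 (mod 443), so the signature is genuine.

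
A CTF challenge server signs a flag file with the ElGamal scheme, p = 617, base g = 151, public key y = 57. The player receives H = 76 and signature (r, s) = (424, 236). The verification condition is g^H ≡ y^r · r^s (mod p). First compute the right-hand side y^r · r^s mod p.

57^424 mod 617 = 221
424^236 mod 617 = 172
y^r · r^s ≡ 221·172 = 38012 ≡ 375 (mod 617)

375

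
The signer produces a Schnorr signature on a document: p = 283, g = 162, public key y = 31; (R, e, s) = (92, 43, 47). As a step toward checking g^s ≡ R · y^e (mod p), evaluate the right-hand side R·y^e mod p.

31^2 = 961 ≡ 112
31^4 ≡ 112^2 = 12544 ≡ 92
31^8 ≡ 92^2 = 8464 ≡ 257
31^16 ≡ 257^2 = 66049 ≡ 110
31^32 ≡ 110^2 = 12100 ≡ 214
43 = 32 + 8 + 2 + 1, so 31^43 ≡ 214·257·112·31 ≡ 221 (mod 283)
R · y^e ≡ 92·221 = 20332 ≡ 239 (mod 283)

239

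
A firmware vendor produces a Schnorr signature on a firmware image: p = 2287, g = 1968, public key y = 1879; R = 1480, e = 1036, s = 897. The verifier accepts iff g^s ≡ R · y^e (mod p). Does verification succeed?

g^s mod p:
1968^2 = 3873024 ≡ 1133
1968^4 ≡ 1133^2 = 1283689 ≡ 682
1968^8 ≡ 682^2 = 465124 ≡ 863
1968^16 ≡ 863^2 = 744769 ≡ 1494
1968^32 ≡ 1494^2 = 2232036 ≡ 2211
1968^64 ≡ 2211^2 = 4888521 ≡ 1202
1968^128 ≡ 1202^2 = 1444804 ≡ 1707
1968^256 ≡ 1707^2 = 2913849 ≡ 211
1968^512 ≡ 211^2 = 44521 ≡ 1068
897 = 512 + 256 + 128 + 1, so 1968^897 ≡ 1068·211·1707·1968 ≡ 1620 (mod 2287)
R · y^e mod p:
1879^2 = 3530641 ≡ 1800
1879^4 ≡ 1800^2 = 3240000 ≡ 1608
1879^8 ≡ 1608^2 = 2585664 ≡ 1354
1879^16 ≡ 1354^2 = 1833316 ≡ 1429
1879^32 ≡ 1429^2 = 2042041 ≡ 2037
1879^64 ≡ 2037^2 = 4149369 ≡ 751
1879^128 ≡ 751^2 = 564001 ≡ 1399
1879^256 ≡ 1399^2 = 1957201 ≡ 1816
1879^512 ≡ 1816^2 = 3297856 ≡ 2
1879^1024 ≡ 2^2 = 4
1036 = 1024 + 8 + 4, so 1879^1036 ≡ 4·1354·1608 ≡ 32 (mod 2287)
1480·32 = 47360 ≡ 1620 (mod 2287)
1620 ≡ 1620 (mod 2287); signature holds.

passes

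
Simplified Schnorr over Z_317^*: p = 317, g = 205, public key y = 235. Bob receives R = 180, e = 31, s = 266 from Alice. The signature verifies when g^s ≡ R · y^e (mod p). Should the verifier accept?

g^s mod p:
205^2 = 42025 ≡ 181
205^4 ≡ 181^2 = 32761 ≡ 110
205^8 ≡ 110^2 = 12100 ≡ 54
205^16 ≡ 54^2 = 2916 ≡ 63
205^32 ≡ 63^2 = 3969 ≡ 165
205^64 ≡ 165^2 = 27225 ≡ 280
205^128 ≡ 280^2 = 78400 ≡ 101
205^256 ≡ 101^2 = 10201 ≡ 57
266 = 256 + 8 + 2, so 205^266 ≡ 57·54·181 ≡ 149 (mod 317)
R · y^e mod p:
235^2 = 55225 ≡ 67
235^4 ≡ 67^2 = 4489 ≡ 51
235^8 ≡ 51^2 = 2601 ≡ 65
235^16 ≡ 65^2 = 4225 ≡ 104
31 = 16 + 8 + 4 + 2 + 1, so 235^31 ≡ 104·65·51·67·235 ≡ 15 (mod 317)
180·15 = 2700 ≡ 164 (mod 317)
149 ≠ 164; the check fails.

reject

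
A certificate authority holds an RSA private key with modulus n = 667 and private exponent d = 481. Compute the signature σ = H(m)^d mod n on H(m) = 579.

Squares mod 667: (H(m))^1≡579, (H(m))^2≡407, (H(m))^4≡233, (H(m))^8≡262, (H(m))^16≡610, (H(m))^32≡581, (H(m))^64≡59, (H(m))^128≡146, (H(m))^256≡639
481 = 256 + 128 + 64 + 32 + 1, so (H(m))^481 ≡ 639·146·59·581·579 ≡ 492 (mod 667)

492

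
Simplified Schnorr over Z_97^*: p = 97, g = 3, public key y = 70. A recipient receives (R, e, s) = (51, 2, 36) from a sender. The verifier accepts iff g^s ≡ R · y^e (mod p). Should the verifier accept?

g^s mod p:
Squares mod 97: 3^1≡3, 3^2≡9, 3^4≡81, 3^8≡62, 3^16≡61, 3^32≡35
36 = 32 + 4, so 3^36 ≡ 35·81 ≡ 22 (mod 97)
R · y^e mod p:
Squares mod 97: 70^1≡70, 70^2≡50
70^2 ≡ 50 (mod 97)
51·50 = 2550 ≡ 28 (mod 97)
22 ≠ 28; the check fails.

reject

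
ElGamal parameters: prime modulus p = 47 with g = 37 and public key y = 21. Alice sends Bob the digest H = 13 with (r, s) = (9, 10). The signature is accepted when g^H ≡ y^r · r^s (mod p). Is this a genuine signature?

genuine

Left side g^H mod p:
37^13 mod 47 = 9
Right side y^r · r^s mod p:
21^9 mod 47 = 8
9^10 mod 47 = 7
8·7 = 56 ≡ 9 (mod 47)
9 ≡ 9 (mod 47), so the signature is genuine.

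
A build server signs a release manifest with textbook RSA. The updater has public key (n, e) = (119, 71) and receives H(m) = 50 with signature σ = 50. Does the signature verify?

verifies

σ^71 mod 119 = 50
50 = H(m), so the signature checks out.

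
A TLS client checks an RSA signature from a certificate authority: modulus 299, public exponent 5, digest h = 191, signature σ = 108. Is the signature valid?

invalid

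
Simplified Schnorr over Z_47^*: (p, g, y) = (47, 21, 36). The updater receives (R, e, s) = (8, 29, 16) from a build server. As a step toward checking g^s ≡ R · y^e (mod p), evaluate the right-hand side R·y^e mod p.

14

36^2 = 1296 ≡ 27
36^4 ≡ 27^2 = 729 ≡ 24
36^8 ≡ 24^2 = 576 ≡ 12
36^16 ≡ 12^2 = 144 ≡ 3
29 = 16 + 8 + 4 + 1, so 36^29 ≡ 3·12·24·36 ≡ 37 (mod 47)
R · y^e ≡ 8·37 = 296 ≡ 14 (mod 47)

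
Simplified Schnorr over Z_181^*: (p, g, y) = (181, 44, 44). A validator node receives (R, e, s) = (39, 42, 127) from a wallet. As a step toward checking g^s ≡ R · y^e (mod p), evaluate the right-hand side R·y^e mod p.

Squares mod 181: 44^1≡44, 44^2≡126, 44^4≡129, 44^8≡170, 44^16≡121, 44^32≡161
42 = 32 + 8 + 2, so 44^42 ≡ 161·170·126 ≡ 27 (mod 181)
R · y^e ≡ 39·27 = 1053 ≡ 148 (mod 181)

148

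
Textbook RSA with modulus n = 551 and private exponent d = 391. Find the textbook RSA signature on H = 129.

67

H^2 ≡ 129^2 = 16641 ≡ 111
H^4 ≡ 111^2 = 12321 ≡ 199
H^8 ≡ 199^2 = 39601 ≡ 480
H^16 ≡ 480^2 = 230400 ≡ 82
H^32 ≡ 82^2 = 6724 ≡ 112
H^64 ≡ 112^2 = 12544 ≡ 422
H^128 ≡ 422^2 = 178084 ≡ 111
H^256 ≡ 111^2 = 12321 ≡ 199
391 = 256 + 128 + 4 + 2 + 1, so H^391 ≡ 199·111·199·111·129 ≡ 67 (mod 551)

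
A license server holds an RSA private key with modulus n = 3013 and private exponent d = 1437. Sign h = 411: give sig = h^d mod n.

h^1437 mod 3013 = 964

964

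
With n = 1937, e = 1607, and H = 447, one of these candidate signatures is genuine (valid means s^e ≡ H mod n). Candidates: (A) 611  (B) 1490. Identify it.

B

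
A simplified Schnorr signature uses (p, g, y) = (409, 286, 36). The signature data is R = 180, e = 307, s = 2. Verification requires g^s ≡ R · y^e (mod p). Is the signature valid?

g^s mod p:
286^2 = 81796 ≡ 405
R · y^e mod p:
36^2 = 1296 ≡ 69
36^4 ≡ 69^2 = 4761 ≡ 262
36^8 ≡ 262^2 = 68644 ≡ 341
36^16 ≡ 341^2 = 116281 ≡ 125
36^32 ≡ 125^2 = 15625 ≡ 83
36^64 ≡ 83^2 = 6889 ≡ 345
36^128 ≡ 345^2 = 119025 ≡ 6
36^256 ≡ 6^2 = 36
307 = 256 + 32 + 16 + 2 + 1, so 36^307 ≡ 36·83·125·69·36 ≡ 36 (mod 409)
180·36 = 6480 ≡ 345 (mod 409)
405 ≠ 345; the check fails.

invalid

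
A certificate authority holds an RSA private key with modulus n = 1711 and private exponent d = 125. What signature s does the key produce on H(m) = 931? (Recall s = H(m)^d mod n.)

1150

(H(m))^2 ≡ 931^2 = 866761 ≡ 995
(H(m))^4 ≡ 995^2 = 990025 ≡ 1067
(H(m))^8 ≡ 1067^2 = 1138489 ≡ 674
(H(m))^16 ≡ 674^2 = 454276 ≡ 861
(H(m))^32 ≡ 861^2 = 741321 ≡ 458
(H(m))^64 ≡ 458^2 = 209764 ≡ 1022
125 = 64 + 32 + 16 + 8 + 4 + 1, so (H(m))^125 ≡ 1022·458·861·674·1067·931 ≡ 1150 (mod 1711)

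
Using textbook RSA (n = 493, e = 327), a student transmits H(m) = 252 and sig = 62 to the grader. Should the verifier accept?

reject

sig^2 ≡ 62^2 = 3844 ≡ 393
sig^4 ≡ 393^2 = 154449 ≡ 140
sig^8 ≡ 140^2 = 19600 ≡ 373
sig^16 ≡ 373^2 = 139129 ≡ 103
sig^32 ≡ 103^2 = 10609 ≡ 256
sig^64 ≡ 256^2 = 65536 ≡ 460
sig^128 ≡ 460^2 = 211600 ≡ 103
sig^256 ≡ 103^2 = 10609 ≡ 256
327 = 256 + 64 + 4 + 2 + 1, so sig^327 ≡ 256·460·140·393·62 ≡ 241 (mod 493)
The recovered value 241 does not match the digest 252.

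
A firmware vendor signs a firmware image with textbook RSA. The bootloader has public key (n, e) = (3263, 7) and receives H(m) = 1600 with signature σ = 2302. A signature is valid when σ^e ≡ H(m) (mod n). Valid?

σ^2 ≡ 2302^2 = 5299204 ≡ 92
σ^4 ≡ 92^2 = 8464 ≡ 1938
7 = 4 + 2 + 1, so σ^7 ≡ 1938·92·2302 ≡ 937 (mod 3263)
σ^7 mod 3263 = 937, but H(m) = 1600.

no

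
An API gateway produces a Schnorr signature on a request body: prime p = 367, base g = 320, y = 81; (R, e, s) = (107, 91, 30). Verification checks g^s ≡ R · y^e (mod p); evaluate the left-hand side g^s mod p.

320^2 = 102400 ≡ 7
320^4 ≡ 7^2 = 49
320^8 ≡ 49^2 = 2401 ≡ 199
320^16 ≡ 199^2 = 39601 ≡ 332
30 = 16 + 8 + 4 + 2, so 320^30 ≡ 332·199·49·7 ≡ 175 (mod 367)

175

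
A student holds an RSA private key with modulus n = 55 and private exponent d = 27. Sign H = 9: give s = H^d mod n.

4

H^27 mod 55 = 4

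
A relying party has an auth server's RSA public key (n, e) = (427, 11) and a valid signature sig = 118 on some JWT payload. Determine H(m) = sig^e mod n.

300

Squares mod 427: sig^1≡118, sig^2≡260, sig^4≡134, sig^8≡22
11 = 8 + 2 + 1, so sig^11 ≡ 22·260·118 ≡ 300 (mod 427)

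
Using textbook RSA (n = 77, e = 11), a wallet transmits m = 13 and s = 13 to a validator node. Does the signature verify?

Squares mod 77: s^1≡13, s^2≡15, s^4≡71, s^8≡36
11 = 8 + 2 + 1, so s^11 ≡ 36·15·13 ≡ 13 (mod 77)
s^11 mod 77 = 13 matches m.

verifies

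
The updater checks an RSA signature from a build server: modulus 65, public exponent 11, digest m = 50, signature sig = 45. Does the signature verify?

sig^11 mod 65 = 50
Since 50 equals the digest 50, verification succeeds.

verifies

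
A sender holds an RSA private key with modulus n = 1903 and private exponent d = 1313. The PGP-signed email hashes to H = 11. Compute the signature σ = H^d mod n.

1496

H^2 ≡ 11^2 = 121
H^4 ≡ 121^2 = 14641 ≡ 1320
H^8 ≡ 1320^2 = 1742400 ≡ 1155
H^16 ≡ 1155^2 = 1334025 ≡ 22
H^32 ≡ 22^2 = 484
H^64 ≡ 484^2 = 234256 ≡ 187
H^128 ≡ 187^2 = 34969 ≡ 715
H^256 ≡ 715^2 = 511225 ≡ 1221
H^512 ≡ 1221^2 = 1490841 ≡ 792
H^1024 ≡ 792^2 = 627264 ≡ 1177
1313 = 1024 + 256 + 32 + 1, so H^1313 ≡ 1177·1221·484·11 ≡ 1496 (mod 1903)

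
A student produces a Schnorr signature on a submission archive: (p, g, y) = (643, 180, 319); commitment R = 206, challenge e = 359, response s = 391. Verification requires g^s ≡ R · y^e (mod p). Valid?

g^s mod p:
Squares mod 643: 180^1≡180, 180^2≡250, 180^4≡129, 180^8≡566, 180^16≡142, 180^32≡231, 180^64≡635, 180^128≡64, 180^256≡238
391 = 256 + 128 + 4 + 2 + 1, so 180^391 ≡ 238·64·129·250·180 ≡ 157 (mod 643)
R · y^e mod p:
Squares mod 643: 319^1≡319, 319^2≡167, 319^4≡240, 319^8≡373, 319^16≡241, 319^32≡211, 319^64≡154, 319^128≡568, 319^256≡481
359 = 256 + 64 + 32 + 4 + 2 + 1, so 319^359 ≡ 481·154·211·240·167·319 ≡ 499 (mod 643)
206·499 = 102794 ≡ 557 (mod 643)
157 ≠ 557; the check fails.

no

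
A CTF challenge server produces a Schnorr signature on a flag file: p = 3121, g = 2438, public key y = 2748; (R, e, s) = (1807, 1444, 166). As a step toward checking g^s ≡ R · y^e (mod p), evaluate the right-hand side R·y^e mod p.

1152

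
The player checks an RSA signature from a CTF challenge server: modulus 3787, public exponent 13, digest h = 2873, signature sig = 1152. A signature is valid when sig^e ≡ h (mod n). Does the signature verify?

does not verify

sig^2 ≡ 1152^2 = 1327104 ≡ 1654
sig^4 ≡ 1654^2 = 2735716 ≡ 1502
sig^8 ≡ 1502^2 = 2256004 ≡ 2739
13 = 8 + 4 + 1, so sig^13 ≡ 2739·1502·1152 ≡ 914 (mod 3787)
The recovered value 914 does not match the digest 2873.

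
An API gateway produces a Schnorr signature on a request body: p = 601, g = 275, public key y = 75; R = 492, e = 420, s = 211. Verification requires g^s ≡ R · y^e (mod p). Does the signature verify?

verifies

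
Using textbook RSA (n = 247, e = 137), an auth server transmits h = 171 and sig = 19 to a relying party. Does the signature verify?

sig^2 ≡ 19^2 = 361 ≡ 114
sig^4 ≡ 114^2 = 12996 ≡ 152
sig^8 ≡ 152^2 = 23104 ≡ 133
sig^16 ≡ 133^2 = 17689 ≡ 152
sig^32 ≡ 152^2 = 23104 ≡ 133
sig^64 ≡ 133^2 = 17689 ≡ 152
sig^128 ≡ 152^2 = 23104 ≡ 133
137 = 128 + 8 + 1, so sig^137 ≡ 133·133·19 ≡ 171 (mod 247)
sig^137 mod 247 = 171 matches h.

verifies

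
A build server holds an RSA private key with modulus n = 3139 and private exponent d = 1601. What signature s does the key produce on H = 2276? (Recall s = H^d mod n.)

Squares mod 3139: H^1≡2276, H^2≡826, H^4≡1113, H^8≡2003, H^16≡367, H^32≡2851, H^64≡1330, H^128≡1643, H^256≡3048, H^512≡2003, H^1024≡367
1601 = 1024 + 512 + 64 + 1, so H^1601 ≡ 367·2003·1330·2276 ≡ 1778 (mod 3139)

1778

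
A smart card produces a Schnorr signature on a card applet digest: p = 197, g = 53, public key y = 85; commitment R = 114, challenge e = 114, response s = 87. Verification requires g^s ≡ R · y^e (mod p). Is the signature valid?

g^s mod p:
53^2 = 2809 ≡ 51
53^4 ≡ 51^2 = 2601 ≡ 40
53^8 ≡ 40^2 = 1600 ≡ 24
53^16 ≡ 24^2 = 576 ≡ 182
53^32 ≡ 182^2 = 33124 ≡ 28
53^64 ≡ 28^2 = 784 ≡ 193
87 = 64 + 16 + 4 + 2 + 1, so 53^87 ≡ 193·182·40·51·53 ≡ 187 (mod 197)
R · y^e mod p:
85^2 = 7225 ≡ 133
85^4 ≡ 133^2 = 17689 ≡ 156
85^8 ≡ 156^2 = 24336 ≡ 105
85^16 ≡ 105^2 = 11025 ≡ 190
85^32 ≡ 190^2 = 36100 ≡ 49
85^64 ≡ 49^2 = 2401 ≡ 37
114 = 64 + 32 + 16 + 2, so 85^114 ≡ 37·49·190·133 ≡ 190 (mod 197)
114·190 = 21660 ≡ 187 (mod 197)
187 ≡ 187 (mod 197); signature holds.

valid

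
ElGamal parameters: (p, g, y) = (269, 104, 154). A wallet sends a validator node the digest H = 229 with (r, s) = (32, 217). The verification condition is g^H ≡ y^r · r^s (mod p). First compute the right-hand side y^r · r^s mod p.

201

Squares mod 269: 154^1≡154, 154^2≡44, 154^4≡53, 154^8≡119, 154^16≡173, 154^32≡70
154^32 ≡ 70 (mod 269)
Squares mod 269: 32^1≡32, 32^2≡217, 32^4≡14, 32^8≡196, 32^16≡218, 32^32≡180, 32^64≡120, 32^128≡143
217 = 128 + 64 + 16 + 8 + 1, so 32^217 ≡ 143·120·218·196·32 ≡ 122 (mod 269)
y^r · r^s ≡ 70·122 = 8540 ≡ 201 (mod 269)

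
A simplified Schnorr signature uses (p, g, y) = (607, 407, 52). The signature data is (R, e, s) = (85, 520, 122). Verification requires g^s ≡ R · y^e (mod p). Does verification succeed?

passes

g^s mod p:
407^2 = 165649 ≡ 545
407^4 ≡ 545^2 = 297025 ≡ 202
407^8 ≡ 202^2 = 40804 ≡ 135
407^16 ≡ 135^2 = 18225 ≡ 15
407^32 ≡ 15^2 = 225
407^64 ≡ 225^2 = 50625 ≡ 244
122 = 64 + 32 + 16 + 8 + 2, so 407^122 ≡ 244·225·15·135·545 ≡ 22 (mod 607)
R · y^e mod p:
52^2 = 2704 ≡ 276
52^4 ≡ 276^2 = 76176 ≡ 301
52^8 ≡ 301^2 = 90601 ≡ 158
52^16 ≡ 158^2 = 24964 ≡ 77
52^32 ≡ 77^2 = 5929 ≡ 466
52^64 ≡ 466^2 = 217156 ≡ 457
52^128 ≡ 457^2 = 208849 ≡ 41
52^256 ≡ 41^2 = 1681 ≡ 467
52^512 ≡ 467^2 = 218089 ≡ 176
520 = 512 + 8, so 52^520 ≡ 176·158 ≡ 493 (mod 607)
85·493 = 41905 ≡ 22 (mod 607)
22 ≡ 22 (mod 607); signature holds.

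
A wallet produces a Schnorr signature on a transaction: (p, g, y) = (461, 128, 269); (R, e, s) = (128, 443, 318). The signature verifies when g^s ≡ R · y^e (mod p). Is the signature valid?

invalid

g^s mod p:
Squares mod 461: 128^1≡128, 128^2≡249, 128^4≡227, 128^8≡358, 128^16≡6, 128^32≡36, 128^64≡374, 128^128≡193, 128^256≡369
318 = 256 + 32 + 16 + 8 + 4 + 2, so 128^318 ≡ 369·36·6·358·227·249 ≡ 171 (mod 461)
R · y^e mod p:
Squares mod 461: 269^1≡269, 269^2≡445, 269^4≡256, 269^8≡74, 269^16≡405, 269^32≡370, 269^64≡444, 269^128≡289, 269^256≡80
443 = 256 + 128 + 32 + 16 + 8 + 2 + 1, so 269^443 ≡ 80·289·370·405·74·445·269 ≡ 362 (mod 461)
128·362 = 46336 ≡ 236 (mod 461)
171 ≠ 236; the check fails.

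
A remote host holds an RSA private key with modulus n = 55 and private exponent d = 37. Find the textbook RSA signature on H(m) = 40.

50

(H(m))^2 ≡ 40^2 = 1600 ≡ 5
(H(m))^4 ≡ 5^2 = 25
(H(m))^8 ≡ 25^2 = 625 ≡ 20
(H(m))^16 ≡ 20^2 = 400 ≡ 15
(H(m))^32 ≡ 15^2 = 225 ≡ 5
37 = 32 + 4 + 1, so (H(m))^37 ≡ 5·25·40 ≡ 50 (mod 55)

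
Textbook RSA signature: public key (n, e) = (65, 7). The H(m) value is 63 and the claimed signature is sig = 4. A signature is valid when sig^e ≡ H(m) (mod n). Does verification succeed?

sig^7 mod 65 = 4
The recovered value 4 does not match the digest 63.

fails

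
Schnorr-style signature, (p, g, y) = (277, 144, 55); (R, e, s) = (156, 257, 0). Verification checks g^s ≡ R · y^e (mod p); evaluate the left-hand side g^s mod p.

144^0 mod 277 = 1

1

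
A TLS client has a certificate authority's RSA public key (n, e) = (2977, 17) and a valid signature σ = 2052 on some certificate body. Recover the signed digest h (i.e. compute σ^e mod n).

2139

σ^2 ≡ 2052^2 = 4210704 ≡ 1226
σ^4 ≡ 1226^2 = 1503076 ≡ 2668
σ^8 ≡ 2668^2 = 7118224 ≡ 217
σ^16 ≡ 217^2 = 47089 ≡ 2434
17 = 16 + 1, so σ^17 ≡ 2434·2052 ≡ 2139 (mod 2977)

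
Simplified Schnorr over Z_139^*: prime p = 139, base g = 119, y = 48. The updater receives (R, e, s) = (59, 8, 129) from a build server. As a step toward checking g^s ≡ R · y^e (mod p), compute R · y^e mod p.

Squares mod 139: 48^1≡48, 48^2≡80, 48^4≡6, 48^8≡36
48^8 ≡ 36 (mod 139)
R · y^e ≡ 59·36 = 2124 ≡ 39 (mod 139)

39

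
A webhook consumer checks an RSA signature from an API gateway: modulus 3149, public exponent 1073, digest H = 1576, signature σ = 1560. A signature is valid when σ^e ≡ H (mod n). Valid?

σ^1073 mod 3149 = 1576
σ^1073 mod 3149 = 1576 matches H.

yes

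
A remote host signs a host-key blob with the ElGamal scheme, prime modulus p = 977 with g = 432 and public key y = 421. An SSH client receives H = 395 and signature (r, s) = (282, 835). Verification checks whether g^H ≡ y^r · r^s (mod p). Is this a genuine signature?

genuine

Left side g^H mod p:
432^2 = 186624 ≡ 17
432^4 ≡ 17^2 = 289
432^8 ≡ 289^2 = 83521 ≡ 476
432^16 ≡ 476^2 = 226576 ≡ 889
432^32 ≡ 889^2 = 790321 ≡ 905
432^64 ≡ 905^2 = 819025 ≡ 299
432^128 ≡ 299^2 = 89401 ≡ 494
432^256 ≡ 494^2 = 244036 ≡ 763
395 = 256 + 128 + 8 + 2 + 1, so 432^395 ≡ 763·494·476·17·432 ≡ 216 (mod 977)
Right side y^r · r^s mod p:
421^2 = 177241 ≡ 404
421^4 ≡ 404^2 = 163216 ≡ 57
421^8 ≡ 57^2 = 3249 ≡ 318
421^16 ≡ 318^2 = 101124 ≡ 493
421^32 ≡ 493^2 = 243049 ≡ 753
421^64 ≡ 753^2 = 567009 ≡ 349
421^128 ≡ 349^2 = 121801 ≡ 653
421^256 ≡ 653^2 = 426409 ≡ 437
282 = 256 + 16 + 8 + 2, so 421^282 ≡ 437·493·318·404 ≡ 689 (mod 977)
282^2 = 79524 ≡ 387
282^4 ≡ 387^2 = 149769 ≡ 288
282^8 ≡ 288^2 = 82944 ≡ 876
282^16 ≡ 876^2 = 767376 ≡ 431
282^32 ≡ 431^2 = 185761 ≡ 131
282^64 ≡ 131^2 = 17161 ≡ 552
282^128 ≡ 552^2 = 304704 ≡ 857
282^256 ≡ 857^2 = 734449 ≡ 722
282^512 ≡ 722^2 = 521284 ≡ 543
835 = 512 + 256 + 64 + 2 + 1, so 282^835 ≡ 543·722·552·387·282 ≡ 732 (mod 977)
689·732 = 504348 ≡ 216 (mod 977)
216 ≡ 216 (mod 977), so the signature is genuine.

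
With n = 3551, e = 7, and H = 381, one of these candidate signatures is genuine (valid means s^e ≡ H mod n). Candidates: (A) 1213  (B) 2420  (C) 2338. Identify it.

A

Candidate A: Squares mod 3551: 1213^1≡1213, 1213^2≡1255, 1213^4≡1932; 7 = 4 + 2 + 1, so 1213^7 ≡ 1932·1255·1213 ≡ 381 (mod 3551)
  → matches H = 381
Candidate B: Squares mod 3551: 2420^1≡2420, 2420^2≡801, 2420^4≡2421; 7 = 4 + 2 + 1, so 2420^7 ≡ 2421·801·2420 ≡ 1995 (mod 3551)
Candidate C: Squares mod 3551: 2338^1≡2338, 2338^2≡1255, 2338^4≡1932; 7 = 4 + 2 + 1, so 2338^7 ≡ 1932·1255·2338 ≡ 3170 (mod 3551)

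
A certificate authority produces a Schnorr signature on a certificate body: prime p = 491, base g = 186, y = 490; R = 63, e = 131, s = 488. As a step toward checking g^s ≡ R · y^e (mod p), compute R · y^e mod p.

490^2 = 240100 ≡ 1
490^4 ≡ 1^2 = 1
490^8 ≡ 1^2 = 1
490^16 ≡ 1^2 = 1
490^32 ≡ 1^2 = 1
490^64 ≡ 1^2 = 1
490^128 ≡ 1^2 = 1
131 = 128 + 2 + 1, so 490^131 ≡ 1·1·490 ≡ 490 (mod 491)
R · y^e ≡ 63·490 = 30870 ≡ 428 (mod 491)

428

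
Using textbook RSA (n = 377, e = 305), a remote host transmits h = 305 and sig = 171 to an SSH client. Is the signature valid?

valid

sig^2 ≡ 171^2 = 29241 ≡ 212
sig^4 ≡ 212^2 = 44944 ≡ 81
sig^8 ≡ 81^2 = 6561 ≡ 152
sig^16 ≡ 152^2 = 23104 ≡ 107
sig^32 ≡ 107^2 = 11449 ≡ 139
sig^64 ≡ 139^2 = 19321 ≡ 94
sig^128 ≡ 94^2 = 8836 ≡ 165
sig^256 ≡ 165^2 = 27225 ≡ 81
305 = 256 + 32 + 16 + 1, so sig^305 ≡ 81·139·107·171 ≡ 305 (mod 377)
305 = h, so the signature checks out.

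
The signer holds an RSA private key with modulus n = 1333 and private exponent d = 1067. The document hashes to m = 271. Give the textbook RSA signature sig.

153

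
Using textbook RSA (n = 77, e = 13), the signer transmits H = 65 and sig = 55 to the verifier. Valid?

no

sig^2 ≡ 55^2 = 3025 ≡ 22
sig^4 ≡ 22^2 = 484 ≡ 22
sig^8 ≡ 22^2 = 484 ≡ 22
13 = 8 + 4 + 1, so sig^13 ≡ 22·22·55 ≡ 55 (mod 77)
sig^13 mod 77 = 55, but H = 65.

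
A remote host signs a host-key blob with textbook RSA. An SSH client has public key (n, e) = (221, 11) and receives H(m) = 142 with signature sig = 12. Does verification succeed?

sig^2 ≡ 12^2 = 144
sig^4 ≡ 144^2 = 20736 ≡ 183
sig^8 ≡ 183^2 = 33489 ≡ 118
11 = 8 + 2 + 1, so sig^11 ≡ 118·144·12 ≡ 142 (mod 221)
142 = H(m), so the signature checks out.

passes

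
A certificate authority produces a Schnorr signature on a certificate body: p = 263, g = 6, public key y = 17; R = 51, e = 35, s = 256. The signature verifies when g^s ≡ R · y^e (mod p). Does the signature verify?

verifies

g^s mod p:
6^256 mod 263 = 258
R · y^e mod p:
17^35 mod 263 = 36
51·36 = 1836 ≡ 258 (mod 263)
258 ≡ 258 (mod 263); signature holds.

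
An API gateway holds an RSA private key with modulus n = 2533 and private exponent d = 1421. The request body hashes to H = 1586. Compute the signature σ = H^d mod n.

2417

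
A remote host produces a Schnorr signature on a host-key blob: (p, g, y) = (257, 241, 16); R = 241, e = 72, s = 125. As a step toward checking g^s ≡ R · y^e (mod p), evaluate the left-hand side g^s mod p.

241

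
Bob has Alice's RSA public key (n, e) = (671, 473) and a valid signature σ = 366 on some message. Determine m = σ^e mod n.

σ^2 ≡ 366^2 = 133956 ≡ 427
σ^4 ≡ 427^2 = 182329 ≡ 488
σ^8 ≡ 488^2 = 238144 ≡ 610
σ^16 ≡ 610^2 = 372100 ≡ 366
σ^32 ≡ 366^2 = 133956 ≡ 427
σ^64 ≡ 427^2 = 182329 ≡ 488
σ^128 ≡ 488^2 = 238144 ≡ 610
σ^256 ≡ 610^2 = 372100 ≡ 366
473 = 256 + 128 + 64 + 16 + 8 + 1, so σ^473 ≡ 366·610·488·366·610·366 ≡ 610 (mod 671)

610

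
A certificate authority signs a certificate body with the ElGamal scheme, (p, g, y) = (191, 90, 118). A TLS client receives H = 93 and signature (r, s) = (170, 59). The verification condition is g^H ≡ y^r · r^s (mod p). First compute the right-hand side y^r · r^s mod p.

118^2 = 13924 ≡ 172
118^4 ≡ 172^2 = 29584 ≡ 170
118^8 ≡ 170^2 = 28900 ≡ 59
118^16 ≡ 59^2 = 3481 ≡ 43
118^32 ≡ 43^2 = 1849 ≡ 130
118^64 ≡ 130^2 = 16900 ≡ 92
118^128 ≡ 92^2 = 8464 ≡ 60
170 = 128 + 32 + 8 + 2, so 118^170 ≡ 60·130·59·172 ≡ 180 (mod 191)
170^2 = 28900 ≡ 59
170^4 ≡ 59^2 = 3481 ≡ 43
170^8 ≡ 43^2 = 1849 ≡ 130
170^16 ≡ 130^2 = 16900 ≡ 92
170^32 ≡ 92^2 = 8464 ≡ 60
59 = 32 + 16 + 8 + 2 + 1, so 170^59 ≡ 60·92·130·59·170 ≡ 128 (mod 191)
y^r · r^s ≡ 180·128 = 23040 ≡ 120 (mod 191)

120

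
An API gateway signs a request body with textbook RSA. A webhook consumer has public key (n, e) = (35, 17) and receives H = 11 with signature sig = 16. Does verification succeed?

sig^2 ≡ 16^2 = 256 ≡ 11
sig^4 ≡ 11^2 = 121 ≡ 16
sig^8 ≡ 16^2 = 256 ≡ 11
sig^16 ≡ 11^2 = 121 ≡ 16
17 = 16 + 1, so sig^17 ≡ 16·16 ≡ 11 (mod 35)
Since 11 equals the digest 11, verification succeeds.

passes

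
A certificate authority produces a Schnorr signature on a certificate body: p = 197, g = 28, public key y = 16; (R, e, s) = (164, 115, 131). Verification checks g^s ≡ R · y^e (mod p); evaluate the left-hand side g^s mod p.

100

Squares mod 197: 28^1≡28, 28^2≡193, 28^4≡16, 28^8≡59, 28^16≡132, 28^32≡88, 28^64≡61, 28^128≡175
131 = 128 + 2 + 1, so 28^131 ≡ 175·193·28 ≡ 100 (mod 197)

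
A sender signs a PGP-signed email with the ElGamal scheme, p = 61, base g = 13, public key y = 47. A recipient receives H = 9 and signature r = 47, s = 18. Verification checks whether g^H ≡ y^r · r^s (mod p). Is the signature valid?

invalid

Left side g^H mod p:
13^2 = 169 ≡ 47
13^4 ≡ 47^2 = 2209 ≡ 13
13^8 ≡ 13^2 = 169 ≡ 47
9 = 8 + 1, so 13^9 ≡ 47·13 ≡ 1 (mod 61)
Right side y^r · r^s mod p:
47^2 = 2209 ≡ 13
47^4 ≡ 13^2 = 169 ≡ 47
47^8 ≡ 47^2 = 2209 ≡ 13
47^16 ≡ 13^2 = 169 ≡ 47
47^32 ≡ 47^2 = 2209 ≡ 13
47 = 32 + 8 + 4 + 2 + 1, so 47^47 ≡ 13·13·47·13·47 ≡ 13 (mod 61)
47^2 = 2209 ≡ 13
47^4 ≡ 13^2 = 169 ≡ 47
47^8 ≡ 47^2 = 2209 ≡ 13
47^16 ≡ 13^2 = 169 ≡ 47
18 = 16 + 2, so 47^18 ≡ 47·13 ≡ 1 (mod 61)
13·1 = 13 ≡ 13 (mod 61)
1 ≠ 13, so verification fails.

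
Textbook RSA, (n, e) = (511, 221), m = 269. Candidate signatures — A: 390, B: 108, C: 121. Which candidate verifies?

A

Candidate A: Squares mod 511: 390^1≡390, 390^2≡333, 390^4≡2, 390^8≡4, 390^16≡16, 390^32≡256, 390^64≡128, 390^128≡32; 221 = 128 + 64 + 16 + 8 + 4 + 1, so 390^221 ≡ 32·128·16·4·2·390 ≡ 269 (mod 511)
  → matches m = 269
Candidate B: Squares mod 511: 108^1≡108, 108^2≡422, 108^4≡256, 108^8≡128, 108^16≡32, 108^32≡2, 108^64≡4, 108^128≡16; 221 = 128 + 64 + 16 + 8 + 4 + 1, so 108^221 ≡ 16·4·32·128·256·108 ≡ 54 (mod 511)
Candidate C: Squares mod 511: 121^1≡121, 121^2≡333, 121^4≡2, 121^8≡4, 121^16≡16, 121^32≡256, 121^64≡128, 121^128≡32; 221 = 128 + 64 + 16 + 8 + 4 + 1, so 121^221 ≡ 32·128·16·4·2·121 ≡ 242 (mod 511)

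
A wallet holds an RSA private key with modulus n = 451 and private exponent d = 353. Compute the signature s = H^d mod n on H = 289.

Squares mod 451: H^1≡289, H^2≡86, H^4≡180, H^8≡379, H^16≡223, H^32≡119, H^64≡180, H^128≡379, H^256≡223
353 = 256 + 64 + 32 + 1, so H^353 ≡ 223·180·119·289 ≡ 115 (mod 451)

115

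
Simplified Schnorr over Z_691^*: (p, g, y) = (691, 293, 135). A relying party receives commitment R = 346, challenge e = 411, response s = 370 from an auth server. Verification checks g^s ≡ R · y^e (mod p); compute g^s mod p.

400

293^2 = 85849 ≡ 165
293^4 ≡ 165^2 = 27225 ≡ 276
293^8 ≡ 276^2 = 76176 ≡ 166
293^16 ≡ 166^2 = 27556 ≡ 607
293^32 ≡ 607^2 = 368449 ≡ 146
293^64 ≡ 146^2 = 21316 ≡ 586
293^128 ≡ 586^2 = 343396 ≡ 660
293^256 ≡ 660^2 = 435600 ≡ 270
370 = 256 + 64 + 32 + 16 + 2, so 293^370 ≡ 270·586·146·607·165 ≡ 400 (mod 691)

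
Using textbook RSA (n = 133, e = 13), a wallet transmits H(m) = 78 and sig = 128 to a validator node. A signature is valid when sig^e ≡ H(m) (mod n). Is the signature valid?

invalid

sig^2 ≡ 128^2 = 16384 ≡ 25
sig^4 ≡ 25^2 = 625 ≡ 93
sig^8 ≡ 93^2 = 8649 ≡ 4
13 = 8 + 4 + 1, so sig^13 ≡ 4·93·128 ≡ 2 (mod 133)
2 ≠ 78, so verification fails.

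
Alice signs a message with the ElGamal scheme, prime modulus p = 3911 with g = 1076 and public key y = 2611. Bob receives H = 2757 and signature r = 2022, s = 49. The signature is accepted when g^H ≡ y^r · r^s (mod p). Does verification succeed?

fails

Left side g^H mod p:
Squares mod 3911: 1076^1≡1076, 1076^2≡120, 1076^4≡2667, 1076^8≡2691, 1076^16≡2220, 1076^32≡540, 1076^64≡2186, 1076^128≡3265, 1076^256≡2750, 1076^512≡2537, 1076^1024≡2774, 1076^2048≡2139
2757 = 2048 + 512 + 128 + 64 + 4 + 1, so 1076^2757 ≡ 2139·2537·3265·2186·2667·1076 ≡ 2117 (mod 3911)
Right side y^r · r^s mod p:
Squares mod 3911: 2611^1≡2611, 2611^2≡448, 2611^4≡1243, 2611^8≡204, 2611^16≡2506, 2611^32≡2881, 2611^64≡1019, 2611^128≡1946, 2611^256≡1068, 2611^512≡2523, 2611^1024≡2332
2022 = 1024 + 512 + 256 + 128 + 64 + 32 + 4 + 2, so 2611^2022 ≡ 2332·2523·1068·1946·1019·2881·1243·448 ≡ 1273 (mod 3911)
Squares mod 3911: 2022^1≡2022, 2022^2≡1489, 2022^4≡3495, 2022^8≡972, 2022^16≡2233, 2022^32≡3675
49 = 32 + 16 + 1, so 2022^49 ≡ 3675·2233·2022 ≡ 1769 (mod 3911)
1273·1769 = 2251937 ≡ 3112 (mod 3911)
2117 ≠ 3112, so verification fails.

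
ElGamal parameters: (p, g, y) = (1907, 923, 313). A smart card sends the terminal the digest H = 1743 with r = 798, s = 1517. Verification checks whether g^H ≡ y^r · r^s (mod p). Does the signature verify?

verifies

Left side g^H mod p:
923^2 = 851929 ≡ 1407
923^4 ≡ 1407^2 = 1979649 ≡ 183
923^8 ≡ 183^2 = 33489 ≡ 1070
923^16 ≡ 1070^2 = 1144900 ≡ 700
923^32 ≡ 700^2 = 490000 ≡ 1808
923^64 ≡ 1808^2 = 3268864 ≡ 266
923^128 ≡ 266^2 = 70756 ≡ 197
923^256 ≡ 197^2 = 38809 ≡ 669
923^512 ≡ 669^2 = 447561 ≡ 1323
923^1024 ≡ 1323^2 = 1750329 ≡ 1610
1743 = 1024 + 512 + 128 + 64 + 8 + 4 + 2 + 1, so 923^1743 ≡ 1610·1323·197·266·1070·183·1407·923 ≡ 494 (mod 1907)
Right side y^r · r^s mod p:
313^2 = 97969 ≡ 712
313^4 ≡ 712^2 = 506944 ≡ 1589
313^8 ≡ 1589^2 = 2524921 ≡ 53
313^16 ≡ 53^2 = 2809 ≡ 902
313^32 ≡ 902^2 = 813604 ≡ 1222
313^64 ≡ 1222^2 = 1493284 ≡ 103
313^128 ≡ 103^2 = 10609 ≡ 1074
313^256 ≡ 1074^2 = 1153476 ≡ 1648
313^512 ≡ 1648^2 = 2715904 ≡ 336
798 = 512 + 256 + 16 + 8 + 4 + 2, so 313^798 ≡ 336·1648·902·53·1589·712 ≡ 823 (mod 1907)
798^2 = 636804 ≡ 1773
798^4 ≡ 1773^2 = 3143529 ≡ 793
798^8 ≡ 793^2 = 628849 ≡ 1446
798^16 ≡ 1446^2 = 2090916 ≡ 844
798^32 ≡ 844^2 = 712336 ≡ 1025
798^64 ≡ 1025^2 = 1050625 ≡ 1775
798^128 ≡ 1775^2 = 3150625 ≡ 261
798^256 ≡ 261^2 = 68121 ≡ 1376
798^512 ≡ 1376^2 = 1893376 ≡ 1632
798^1024 ≡ 1632^2 = 2663424 ≡ 1252
1517 = 1024 + 256 + 128 + 64 + 32 + 8 + 4 + 1, so 798^1517 ≡ 1252·1376·261·1775·1025·1446·793·798 ≡ 1326 (mod 1907)
823·1326 = 1091298 ≡ 494 (mod 1907)
494 ≡ 494 (mod 1907), so the signature is genuine.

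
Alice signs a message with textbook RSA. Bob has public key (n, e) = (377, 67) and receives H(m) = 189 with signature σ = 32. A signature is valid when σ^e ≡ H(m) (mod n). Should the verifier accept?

accept

σ^2 ≡ 32^2 = 1024 ≡ 270
σ^4 ≡ 270^2 = 72900 ≡ 139
σ^8 ≡ 139^2 = 19321 ≡ 94
σ^16 ≡ 94^2 = 8836 ≡ 165
σ^32 ≡ 165^2 = 27225 ≡ 81
σ^64 ≡ 81^2 = 6561 ≡ 152
67 = 64 + 2 + 1, so σ^67 ≡ 152·270·32 ≡ 189 (mod 377)
189 = H(m), so the signature checks out.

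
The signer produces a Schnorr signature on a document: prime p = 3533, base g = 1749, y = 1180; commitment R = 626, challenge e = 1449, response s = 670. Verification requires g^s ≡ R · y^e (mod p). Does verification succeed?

g^s mod p:
Squares mod 3533: 1749^1≡1749, 1749^2≡2956, 1749^4≡827, 1749^8≡2060, 1749^16≡467, 1749^32≡2576, 1749^64≡802, 1749^128≡198, 1749^256≡341, 1749^512≡3225
670 = 512 + 128 + 16 + 8 + 4 + 2, so 1749^670 ≡ 3225·198·467·2060·827·2956 ≡ 453 (mod 3533)
R · y^e mod p:
Squares mod 3533: 1180^1≡1180, 1180^2≡398, 1180^4≡2952, 1180^8≡1926, 1180^16≡3359, 1180^32≡2012, 1180^64≡2859, 1180^128≡2052, 1180^256≡2901, 1180^512≡195, 1180^1024≡2695
1449 = 1024 + 256 + 128 + 32 + 8 + 1, so 1180^1449 ≡ 2695·2901·2052·2012·1926·1180 ≡ 1557 (mod 3533)
626·1557 = 974682 ≡ 3107 (mod 3533)
453 ≠ 3107; the check fails.

fails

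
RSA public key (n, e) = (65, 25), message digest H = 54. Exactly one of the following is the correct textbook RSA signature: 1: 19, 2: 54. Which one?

Candidate 1: 19^2 = 361 ≡ 36; 19^4 ≡ 36^2 = 1296 ≡ 61; 19^8 ≡ 61^2 = 3721 ≡ 16; 19^16 ≡ 16^2 = 256 ≡ 61; 25 = 16 + 8 + 1, so 19^25 ≡ 61·16·19 ≡ 19 (mod 65)
Candidate 2: 54^2 = 2916 ≡ 56; 54^4 ≡ 56^2 = 3136 ≡ 16; 54^8 ≡ 16^2 = 256 ≡ 61; 54^16 ≡ 61^2 = 3721 ≡ 16; 25 = 16 + 8 + 1, so 54^25 ≡ 16·61·54 ≡ 54 (mod 65)
  → matches H = 54

2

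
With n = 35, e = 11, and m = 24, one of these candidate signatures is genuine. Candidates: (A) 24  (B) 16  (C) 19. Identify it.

C

Candidate A: Squares mod 35: 24^1≡24, 24^2≡16, 24^4≡11, 24^8≡16; 11 = 8 + 2 + 1, so 24^11 ≡ 16·16·24 ≡ 19 (mod 35)
Candidate B: Squares mod 35: 16^1≡16, 16^2≡11, 16^4≡16, 16^8≡11; 11 = 8 + 2 + 1, so 16^11 ≡ 11·11·16 ≡ 11 (mod 35)
Candidate C: Squares mod 35: 19^1≡19, 19^2≡11, 19^4≡16, 19^8≡11; 11 = 8 + 2 + 1, so 19^11 ≡ 11·11·19 ≡ 24 (mod 35)
  → matches m = 24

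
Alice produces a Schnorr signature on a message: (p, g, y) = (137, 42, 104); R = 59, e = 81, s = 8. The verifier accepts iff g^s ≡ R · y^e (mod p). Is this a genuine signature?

g^s mod p:
Squares mod 137: 42^1≡42, 42^2≡120, 42^4≡15, 42^8≡88
42^8 ≡ 88 (mod 137)
R · y^e mod p:
Squares mod 137: 104^1≡104, 104^2≡130, 104^4≡49, 104^8≡72, 104^16≡115, 104^32≡73, 104^64≡123
81 = 64 + 16 + 1, so 104^81 ≡ 123·115·104 ≡ 111 (mod 137)
59·111 = 6549 ≡ 110 (mod 137)
88 ≠ 110; the check fails.

forged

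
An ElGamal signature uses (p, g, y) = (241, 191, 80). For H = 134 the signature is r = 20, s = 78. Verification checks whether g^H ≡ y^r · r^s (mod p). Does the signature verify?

verifies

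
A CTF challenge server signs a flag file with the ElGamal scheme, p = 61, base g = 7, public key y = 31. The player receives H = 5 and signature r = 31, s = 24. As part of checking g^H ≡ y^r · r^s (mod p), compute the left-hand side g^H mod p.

32

7^2 = 49
7^4 ≡ 49^2 = 2401 ≡ 22
5 = 4 + 1, so 7^5 ≡ 22·7 ≡ 32 (mod 61)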